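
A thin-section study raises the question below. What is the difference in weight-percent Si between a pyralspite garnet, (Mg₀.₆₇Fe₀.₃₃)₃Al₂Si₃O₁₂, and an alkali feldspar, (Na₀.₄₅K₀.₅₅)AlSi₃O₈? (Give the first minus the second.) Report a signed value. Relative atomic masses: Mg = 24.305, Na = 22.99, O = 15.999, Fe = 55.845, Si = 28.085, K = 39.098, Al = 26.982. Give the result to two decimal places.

-11.68 percentage points

Si in (Mg₀.₆₇Fe₀.₃₃)₃Al₂Si₃O₁₂: molar mass 434.347 g/mol; 3×28.085 = 84.255 g → 19.40 wt%.
Si in (Na₀.₄₅K₀.₅₅)AlSi₃O₈: molar mass 271.078 g/mol; 3×28.085 = 84.255 g → 31.08 wt%.
Difference = 19.40 − 31.08 = -11.68 percentage points.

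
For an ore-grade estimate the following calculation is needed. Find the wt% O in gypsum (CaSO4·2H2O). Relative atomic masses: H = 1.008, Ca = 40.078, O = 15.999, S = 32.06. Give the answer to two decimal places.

55.76 mass %

Molar mass of CaSO4·2H2O: 1*40.078 + 1*32.06 + 6*15.999 + 4*1.008 = 172.164 g/mol.
Mass of O per formula unit: 6 × 15.999 = 95.994 g.
Weight fraction O = 95.994 / 172.164 = 0.5576.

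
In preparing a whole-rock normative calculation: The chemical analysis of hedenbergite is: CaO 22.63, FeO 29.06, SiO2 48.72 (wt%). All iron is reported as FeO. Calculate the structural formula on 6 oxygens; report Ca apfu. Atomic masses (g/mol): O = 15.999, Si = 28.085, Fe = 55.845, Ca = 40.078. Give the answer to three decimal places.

0.997 Ca apfu

CaO: 22.63/56.077 = 0.40355 mol → 0.40355 mol Ca, 0.40355 mol O.
FeO: 29.06/71.844 = 0.40449 mol → 0.40449 mol Fe, 0.40449 mol O.
SiO2: 48.72/60.083 = 0.81088 mol → 0.81088 mol Si, 1.62176 mol O.
Total oxygen = 2.42980 mol. Normalization factor = 6/2.42980 = 2.46934.
Ca per 6 O = 0.40355 × 2.46934 = 0.997.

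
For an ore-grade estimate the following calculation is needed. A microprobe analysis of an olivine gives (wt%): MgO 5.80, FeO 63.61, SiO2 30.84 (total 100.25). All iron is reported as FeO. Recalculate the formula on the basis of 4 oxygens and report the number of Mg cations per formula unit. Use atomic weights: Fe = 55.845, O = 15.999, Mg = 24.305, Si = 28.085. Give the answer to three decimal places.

MgO (M=40.304): mol = 0.14391; Mg = 0.14391, O = 0.14391.
FeO (M=71.844): mol = 0.88539; Fe = 0.88539, O = 0.88539.
SiO2 (M=60.083): mol = 0.51329; Si = 0.51329, O = 1.02658.
ΣO = 2.05588; factor = 4/ΣO = 1.94564.
Mg apfu = 0.14391 × 1.94564 = 0.280.

0.280 Mg apfu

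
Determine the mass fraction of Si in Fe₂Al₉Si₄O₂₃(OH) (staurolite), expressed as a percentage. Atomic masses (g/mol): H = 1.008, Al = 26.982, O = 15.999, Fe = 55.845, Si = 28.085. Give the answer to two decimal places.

13.19 mass %

Molar mass of Fe₂Al₉Si₄O₂₃(OH): 2×55.845 + 9×26.982 + 4×28.085 + 24×15.999 + 1×1.008 = 851.852 g/mol.
Mass of Si per formula unit: 4 × 28.085 = 112.340 g.
Weight fraction Si = 112.340 / 851.852 = 0.1319.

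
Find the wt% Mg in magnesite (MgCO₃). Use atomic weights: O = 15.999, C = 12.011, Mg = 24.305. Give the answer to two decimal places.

28.83 weight percent

M(MgCO₃) = 84.313 g/mol.
Mg contributes 1 × 24.305 = 24.305 g per mole.
24.305/84.313 = 0.2883 → 28.83%.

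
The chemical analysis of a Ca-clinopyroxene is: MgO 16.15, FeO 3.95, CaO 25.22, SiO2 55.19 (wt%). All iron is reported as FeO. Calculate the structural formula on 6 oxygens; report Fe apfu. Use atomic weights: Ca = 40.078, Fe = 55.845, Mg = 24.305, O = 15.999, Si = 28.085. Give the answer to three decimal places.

MgO (M=40.304): mol = 0.40070; Mg = 0.40070, O = 0.40070.
FeO (M=71.844): mol = 0.05498; Fe = 0.05498, O = 0.05498.
CaO (M=56.077): mol = 0.44974; Ca = 0.44974, O = 0.44974.
SiO2 (M=60.083): mol = 0.91856; Si = 0.91856, O = 1.83712.
ΣO = 2.74254; factor = 6/ΣO = 2.18775.
Fe apfu = 0.05498 × 2.18775 = 0.120.

0.120 Fe apfu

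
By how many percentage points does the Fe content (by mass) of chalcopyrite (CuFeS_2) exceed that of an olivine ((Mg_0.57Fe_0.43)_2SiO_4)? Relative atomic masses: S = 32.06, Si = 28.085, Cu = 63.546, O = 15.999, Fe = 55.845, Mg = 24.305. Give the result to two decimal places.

M(CuFeS_2) = 183.511 g/mol, so wt% Fe = 55.845/183.511 × 100 = 30.43%.
M((Mg_0.57Fe_0.43)_2SiO_4) = 167.815 g/mol, so wt% Fe = 48.027/167.815 × 100 = 28.62%.
30.43 − 28.62 = 1.81 pp.

1.81 percentage points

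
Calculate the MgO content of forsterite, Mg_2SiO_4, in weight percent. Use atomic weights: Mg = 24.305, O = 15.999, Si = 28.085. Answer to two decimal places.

M(Mg_2SiO_4) = 140.691 g/mol; M(MgO) = 40.304 g/mol.
Moles MgO per formula unit = 2 Mg ÷ 1 = 2.0000.
MgO fraction = (2.0000 × 40.304) / 140.691 = 80.608/140.691 = 0.5729.

57.29 wt%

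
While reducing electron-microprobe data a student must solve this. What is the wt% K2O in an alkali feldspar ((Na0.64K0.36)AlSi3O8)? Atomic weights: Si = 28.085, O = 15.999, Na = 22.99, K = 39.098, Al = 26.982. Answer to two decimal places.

6.33 wt%

Molar mass of (Na0.64K0.36)AlSi3O8 = 0.64·22.99 + 0.36·39.098 + 1·26.982 + 3·28.085 + 8·15.999 = 268.018 g/mol.
Each formula unit contains 0.36 K, equivalent to 0.36/2 = 0.1800 mol K2O.
M(K2O) = 2×39.098 + 1×15.999 = 94.195 g/mol.
Mass of K2O per formula unit = 0.1800 × 94.195 = 16.955 g.
K2O wt% = 16.955 / 268.018 × 100 = 6.33%.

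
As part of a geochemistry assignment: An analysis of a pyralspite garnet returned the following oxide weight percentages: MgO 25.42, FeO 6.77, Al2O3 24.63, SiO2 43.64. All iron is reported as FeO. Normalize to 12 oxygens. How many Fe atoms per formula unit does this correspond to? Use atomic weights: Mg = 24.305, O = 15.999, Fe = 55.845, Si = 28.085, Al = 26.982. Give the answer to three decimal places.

0.390 Fe apfu

MgO (M=40.304): mol = 0.63071; Mg = 0.63071, O = 0.63071.
FeO (M=71.844): mol = 0.09423; Fe = 0.09423, O = 0.09423.
Al2O3 (M=101.961): mol = 0.24156; Al = 0.48312, O = 0.72468.
SiO2 (M=60.083): mol = 0.72633; Si = 0.72633, O = 1.45266.
ΣO = 2.90228; factor = 12/ΣO = 4.13468.
Fe apfu = 0.09423 × 4.13468 = 0.390.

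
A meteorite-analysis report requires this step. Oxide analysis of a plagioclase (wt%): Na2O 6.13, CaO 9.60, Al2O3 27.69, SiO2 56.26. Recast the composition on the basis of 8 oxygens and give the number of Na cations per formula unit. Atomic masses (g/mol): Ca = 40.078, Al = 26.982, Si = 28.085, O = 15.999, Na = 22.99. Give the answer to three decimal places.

0.535 Na apfu

Na2O: 6.13/61.979 = 0.09890 mol → 0.19780 mol Na, 0.09890 mol O.
CaO: 9.60/56.077 = 0.17119 mol → 0.17119 mol Ca, 0.17119 mol O.
Al2O3: 27.69/101.961 = 0.27157 mol → 0.54314 mol Al, 0.81471 mol O.
SiO2: 56.26/60.083 = 0.93637 mol → 0.93637 mol Si, 1.87274 mol O.
Total oxygen = 2.95754 mol. Normalization factor = 8/2.95754 = 2.70495.
Na per 8 O = 0.19780 × 2.70495 = 0.535.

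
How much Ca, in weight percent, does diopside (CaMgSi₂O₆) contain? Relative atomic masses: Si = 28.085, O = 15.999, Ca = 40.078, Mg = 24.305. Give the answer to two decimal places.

Formula mass = 1*40.078 + 1*24.305 + 2*28.085 + 6*15.999 = 216.547 g/mol, of which 40.078 g is Ca.
So Ca makes up 40.078/216.547 = 0.1851 of the mass, i.e. 18.51%.

18.51 weight percent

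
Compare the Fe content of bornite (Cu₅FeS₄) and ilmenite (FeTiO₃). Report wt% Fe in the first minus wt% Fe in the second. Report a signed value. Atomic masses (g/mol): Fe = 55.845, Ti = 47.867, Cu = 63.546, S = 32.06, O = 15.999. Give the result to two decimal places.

M(Cu₅FeS₄) = 501.815 g/mol, so wt% Fe = 55.845/501.815 × 100 = 11.13%.
M(FeTiO₃) = 151.709 g/mol, so wt% Fe = 55.845/151.709 × 100 = 36.81%.
11.13 − 36.81 = -25.68 pp.

-25.68 percentage points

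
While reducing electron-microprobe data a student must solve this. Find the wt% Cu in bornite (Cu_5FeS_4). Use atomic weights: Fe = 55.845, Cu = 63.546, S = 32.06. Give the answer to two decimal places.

Formula mass = 5·63.546 + 1·55.845 + 4·32.06 = 501.815 g/mol, of which 317.730 g is Cu.
So Cu makes up 317.730/501.815 = 0.6332 of the mass, i.e. 63.32%.

63.32 wt%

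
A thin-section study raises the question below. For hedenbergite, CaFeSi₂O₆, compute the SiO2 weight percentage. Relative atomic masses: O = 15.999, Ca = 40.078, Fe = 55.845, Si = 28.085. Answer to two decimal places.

48.44 wt%

Formula mass = 248.087 g/mol.
2 Si → 2.0000 mol SiO2 per formula unit; M(SiO2) = 60.083, so SiO2 mass = 120.166 g.
120.166/248.087 × 100 = 48.44 wt%.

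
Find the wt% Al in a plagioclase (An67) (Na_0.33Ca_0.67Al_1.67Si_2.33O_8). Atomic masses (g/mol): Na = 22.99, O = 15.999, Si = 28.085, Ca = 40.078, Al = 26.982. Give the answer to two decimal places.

M(Na_0.33Ca_0.67Al_1.67Si_2.33O_8) = 272.929 g/mol.
Al contributes 1.67 × 26.982 = 45.060 g per mole.
45.060/272.929 = 0.1651 → 16.51%.

16.51 mass %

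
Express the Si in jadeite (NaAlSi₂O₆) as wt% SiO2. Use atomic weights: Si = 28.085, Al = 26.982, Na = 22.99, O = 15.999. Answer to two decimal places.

Molar mass of NaAlSi₂O₆ = 1×22.99 + 1×26.982 + 2×28.085 + 6×15.999 = 202.136 g/mol.
Each formula unit contains 2 Si, equivalent to 2/1 = 2.0000 mol SiO2.
M(SiO2) = 1×28.085 + 2×15.999 = 60.083 g/mol.
Mass of SiO2 per formula unit = 2.0000 × 60.083 = 120.166 g.
SiO2 wt% = 120.166 / 202.136 × 100 = 59.45%.

59.45 wt%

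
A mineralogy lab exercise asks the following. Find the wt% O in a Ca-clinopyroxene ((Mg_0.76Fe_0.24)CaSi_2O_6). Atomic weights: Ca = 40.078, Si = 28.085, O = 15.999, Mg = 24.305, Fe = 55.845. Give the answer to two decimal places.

42.83 wt%

Formula mass = 0.76·24.305 + 0.24·55.845 + 1·40.078 + 2·28.085 + 6·15.999 = 224.117 g/mol, of which 95.994 g is O.
So O makes up 95.994/224.117 = 0.4283 of the mass, i.e. 42.83%.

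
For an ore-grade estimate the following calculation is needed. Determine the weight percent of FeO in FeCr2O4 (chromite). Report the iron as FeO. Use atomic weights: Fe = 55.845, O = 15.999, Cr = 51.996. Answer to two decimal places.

32.10 wt%

Molar mass of FeCr2O4 = 1·55.845 + 2·51.996 + 4·15.999 = 223.833 g/mol.
Each formula unit contains 1 Fe, equivalent to 1/1 = 1.0000 mol FeO.
M(FeO) = 1×55.845 + 1×15.999 = 71.844 g/mol.
Mass of FeO per formula unit = 1.0000 × 71.844 = 71.844 g.
FeO wt% = 71.844 / 223.833 × 100 = 32.10%.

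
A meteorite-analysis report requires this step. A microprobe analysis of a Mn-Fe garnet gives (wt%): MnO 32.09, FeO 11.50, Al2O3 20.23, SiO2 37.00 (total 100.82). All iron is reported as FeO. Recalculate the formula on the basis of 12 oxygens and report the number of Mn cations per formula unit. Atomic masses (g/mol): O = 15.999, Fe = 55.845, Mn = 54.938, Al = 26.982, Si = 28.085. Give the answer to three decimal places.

MnO (M=70.937): mol = 0.45237; Mn = 0.45237, O = 0.45237.
FeO (M=71.844): mol = 0.16007; Fe = 0.16007, O = 0.16007.
Al2O3 (M=101.961): mol = 0.19841; Al = 0.39682, O = 0.59523.
SiO2 (M=60.083): mol = 0.61581; Si = 0.61581, O = 1.23162.
ΣO = 2.43929; factor = 12/ΣO = 4.91946.
Mn apfu = 0.45237 × 4.91946 = 2.225.

2.225 Mn apfu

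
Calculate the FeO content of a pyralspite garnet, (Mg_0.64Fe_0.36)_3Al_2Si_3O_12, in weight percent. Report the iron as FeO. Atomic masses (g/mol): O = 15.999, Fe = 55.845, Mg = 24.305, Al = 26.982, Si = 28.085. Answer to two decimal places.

Formula mass = 437.185 g/mol.
1.08 Fe → 1.0800 mol FeO per formula unit; M(FeO) = 71.844, so FeO mass = 77.592 g.
77.592/437.185 × 100 = 17.75 wt%.

17.75 wt%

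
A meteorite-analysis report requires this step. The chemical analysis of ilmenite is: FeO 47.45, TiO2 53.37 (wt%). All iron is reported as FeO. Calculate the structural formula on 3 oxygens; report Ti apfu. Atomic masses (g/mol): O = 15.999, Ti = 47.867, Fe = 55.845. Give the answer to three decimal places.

1.004 Ti apfu

FeO: 47.45/71.844 = 0.66046 mol → 0.66046 mol Fe, 0.66046 mol O.
TiO2: 53.37/79.865 = 0.66825 mol → 0.66825 mol Ti, 1.33650 mol O.
Total oxygen = 1.99696 mol. Normalization factor = 3/1.99696 = 1.50228.
Ti per 3 O = 0.66825 × 1.50228 = 1.004.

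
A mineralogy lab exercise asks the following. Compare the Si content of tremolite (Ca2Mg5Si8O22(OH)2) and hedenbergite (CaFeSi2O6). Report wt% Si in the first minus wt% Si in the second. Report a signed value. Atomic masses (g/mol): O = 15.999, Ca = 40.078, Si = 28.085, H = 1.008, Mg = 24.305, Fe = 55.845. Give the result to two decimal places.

5.02 percentage points

Si in Ca2Mg5Si8O22(OH)2: molar mass 812.353 g/mol; 8×28.085 = 224.680 g → 27.66 wt%.
Si in CaFeSi2O6: molar mass 248.087 g/mol; 2×28.085 = 56.170 g → 22.64 wt%.
Difference = 27.66 − 22.64 = 5.02 percentage points.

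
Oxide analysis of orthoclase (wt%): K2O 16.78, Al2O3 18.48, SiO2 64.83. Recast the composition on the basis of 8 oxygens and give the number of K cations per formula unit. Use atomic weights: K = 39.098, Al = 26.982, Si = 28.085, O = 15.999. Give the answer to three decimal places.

0.990 K apfu

16.78 wt% K2O ÷ 94.195 g/mol = 0.17814 mol, giving 0.35628 K and 0.17814 O.
18.48 wt% Al2O3 ÷ 101.961 g/mol = 0.18125 mol, giving 0.36250 Al and 0.54375 O.
64.83 wt% SiO2 ÷ 60.083 g/mol = 1.07901 mol, giving 1.07901 Si and 2.15802 O.
Oxygen sums to 2.87991; scaling by 8/2.87991 = 2.77786 puts the formula on 8 O.
K: 0.35628 × 2.77786 = 0.990 atoms per formula unit.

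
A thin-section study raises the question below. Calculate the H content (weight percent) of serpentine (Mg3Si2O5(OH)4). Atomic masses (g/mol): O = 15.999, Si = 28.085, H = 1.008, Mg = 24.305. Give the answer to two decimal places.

Formula mass = 3*24.305 + 2*28.085 + 9*15.999 + 4*1.008 = 277.108 g/mol, of which 4.032 g is H.
So H makes up 4.032/277.108 = 0.0146 of the mass, i.e. 1.46%.

1.46 weight percent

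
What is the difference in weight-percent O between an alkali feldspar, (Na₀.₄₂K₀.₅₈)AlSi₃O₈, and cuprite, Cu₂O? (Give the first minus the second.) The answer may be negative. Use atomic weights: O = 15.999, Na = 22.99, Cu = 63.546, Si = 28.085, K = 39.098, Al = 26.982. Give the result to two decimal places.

35.95 percentage points

First mineral: 127.992 g O in 271.562 g formula = 47.13 wt% O.
Second mineral: 15.999 g O in 143.091 g formula = 11.18 wt% O.
47.13% − 11.18% gives a difference of 35.95 percentage points.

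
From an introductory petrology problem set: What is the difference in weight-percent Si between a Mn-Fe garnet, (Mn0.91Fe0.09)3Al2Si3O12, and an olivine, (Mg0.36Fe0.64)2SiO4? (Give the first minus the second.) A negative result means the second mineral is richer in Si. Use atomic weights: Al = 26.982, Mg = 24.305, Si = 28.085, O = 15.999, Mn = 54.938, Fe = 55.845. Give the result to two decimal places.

Si in (Mn0.91Fe0.09)3Al2Si3O12: molar mass 495.266 g/mol; 3×28.085 = 84.255 g → 17.01 wt%.
Si in (Mg0.36Fe0.64)2SiO4: molar mass 181.062 g/mol; 1×28.085 = 28.085 g → 15.51 wt%.
Difference = 17.01 − 15.51 = 1.50 percentage points.

1.50 percentage points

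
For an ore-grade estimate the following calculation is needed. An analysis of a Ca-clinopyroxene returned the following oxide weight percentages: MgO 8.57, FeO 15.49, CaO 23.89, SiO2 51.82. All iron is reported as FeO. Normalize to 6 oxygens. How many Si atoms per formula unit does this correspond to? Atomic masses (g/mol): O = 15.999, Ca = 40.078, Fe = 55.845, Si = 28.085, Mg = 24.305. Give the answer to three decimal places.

2.006 Si apfu

MgO: 8.57/40.304 = 0.21263 mol → 0.21263 mol Mg, 0.21263 mol O.
FeO: 15.49/71.844 = 0.21561 mol → 0.21561 mol Fe, 0.21561 mol O.
CaO: 23.89/56.077 = 0.42602 mol → 0.42602 mol Ca, 0.42602 mol O.
SiO2: 51.82/60.083 = 0.86247 mol → 0.86247 mol Si, 1.72494 mol O.
Total oxygen = 2.57920 mol. Normalization factor = 6/2.57920 = 2.32630.
Si per 6 O = 0.86247 × 2.32630 = 2.006.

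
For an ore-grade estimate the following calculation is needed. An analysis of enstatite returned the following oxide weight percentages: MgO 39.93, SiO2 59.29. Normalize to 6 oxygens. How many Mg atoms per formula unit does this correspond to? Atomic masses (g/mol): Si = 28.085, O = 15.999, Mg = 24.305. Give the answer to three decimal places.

2.005 Mg apfu

MgO: 39.93/40.304 = 0.99072 mol → 0.99072 mol Mg, 0.99072 mol O.
SiO2: 59.29/60.083 = 0.98680 mol → 0.98680 mol Si, 1.97360 mol O.
Total oxygen = 2.96432 mol. Normalization factor = 6/2.96432 = 2.02407.
Mg per 6 O = 0.99072 × 2.02407 = 2.005.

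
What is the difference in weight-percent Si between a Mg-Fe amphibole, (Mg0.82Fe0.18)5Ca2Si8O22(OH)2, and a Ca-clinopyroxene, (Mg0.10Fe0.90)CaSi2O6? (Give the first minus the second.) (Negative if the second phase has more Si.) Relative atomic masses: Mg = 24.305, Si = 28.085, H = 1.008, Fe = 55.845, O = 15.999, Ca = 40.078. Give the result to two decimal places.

M((Mg0.82Fe0.18)5Ca2Si8O22(OH)2) = 840.739 g/mol, so wt% Si = 224.680/840.739 × 100 = 26.72%.
M((Mg0.10Fe0.90)CaSi2O6) = 244.933 g/mol, so wt% Si = 56.170/244.933 × 100 = 22.93%.
26.72 − 22.93 = 3.79 pp.

3.79 percentage points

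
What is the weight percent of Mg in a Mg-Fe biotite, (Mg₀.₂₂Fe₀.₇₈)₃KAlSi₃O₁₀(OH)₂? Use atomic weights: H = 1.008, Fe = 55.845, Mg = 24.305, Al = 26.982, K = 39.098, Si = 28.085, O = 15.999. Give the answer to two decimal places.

Molar mass of (Mg₀.₂₂Fe₀.₇₈)₃KAlSi₃O₁₀(OH)₂: 0.66*24.305 + 2.34*55.845 + 1*39.098 + 1*26.982 + 3*28.085 + 12*15.999 + 2*1.008 = 491.058 g/mol.
Mass of Mg per formula unit: 0.66 × 24.305 = 16.041 g.
Weight fraction Mg = 16.041 / 491.058 = 0.0327.

3.27 weight percent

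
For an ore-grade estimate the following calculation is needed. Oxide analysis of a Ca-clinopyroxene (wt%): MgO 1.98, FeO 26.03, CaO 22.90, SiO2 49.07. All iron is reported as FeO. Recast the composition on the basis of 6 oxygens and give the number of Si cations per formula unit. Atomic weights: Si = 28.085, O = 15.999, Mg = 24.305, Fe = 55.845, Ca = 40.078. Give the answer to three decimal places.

1.997 Si apfu

MgO (M=40.304): mol = 0.04913; Mg = 0.04913, O = 0.04913.
FeO (M=71.844): mol = 0.36231; Fe = 0.36231, O = 0.36231.
CaO (M=56.077): mol = 0.40837; Ca = 0.40837, O = 0.40837.
SiO2 (M=60.083): mol = 0.81670; Si = 0.81670, O = 1.63340.
ΣO = 2.45321; factor = 6/ΣO = 2.44578.
Si apfu = 0.81670 × 2.44578 = 1.997.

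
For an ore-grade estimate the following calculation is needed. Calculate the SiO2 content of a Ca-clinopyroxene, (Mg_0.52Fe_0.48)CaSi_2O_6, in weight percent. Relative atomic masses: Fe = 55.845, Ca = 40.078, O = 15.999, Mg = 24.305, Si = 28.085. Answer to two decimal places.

Formula mass = 231.686 g/mol.
2 Si → 2.0000 mol SiO2 per formula unit; M(SiO2) = 60.083, so SiO2 mass = 120.166 g.
120.166/231.686 × 100 = 51.87 wt%.

51.87 wt%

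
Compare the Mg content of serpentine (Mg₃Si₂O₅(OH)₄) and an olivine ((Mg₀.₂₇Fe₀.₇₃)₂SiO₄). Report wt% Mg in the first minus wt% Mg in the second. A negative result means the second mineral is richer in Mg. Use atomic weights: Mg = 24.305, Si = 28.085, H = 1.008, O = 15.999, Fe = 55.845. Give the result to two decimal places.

First mineral: 72.915 g Mg in 277.108 g formula = 26.31 wt% Mg.
Second mineral: 13.125 g Mg in 186.739 g formula = 7.03 wt% Mg.
26.31% − 7.03% gives a difference of 19.28 percentage points.

19.28 percentage points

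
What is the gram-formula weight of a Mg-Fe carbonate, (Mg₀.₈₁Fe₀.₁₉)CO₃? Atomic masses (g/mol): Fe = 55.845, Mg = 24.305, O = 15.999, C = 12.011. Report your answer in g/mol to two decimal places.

90.31 g/mol

M = 0.81(24.305) + 0.19(55.845) + 1(12.011) + 3(15.999)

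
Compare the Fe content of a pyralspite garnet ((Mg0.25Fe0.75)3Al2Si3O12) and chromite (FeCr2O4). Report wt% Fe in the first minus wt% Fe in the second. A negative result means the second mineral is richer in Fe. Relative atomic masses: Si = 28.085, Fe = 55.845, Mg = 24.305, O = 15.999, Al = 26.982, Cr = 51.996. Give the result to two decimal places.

Fe in (Mg0.25Fe0.75)3Al2Si3O12: molar mass 474.087 g/mol; 2.25×55.845 = 125.651 g → 26.50 wt%.
Fe in FeCr2O4: molar mass 223.833 g/mol; 1×55.845 = 55.845 g → 24.95 wt%.
Difference = 26.50 − 24.95 = 1.55 percentage points.

1.55 percentage points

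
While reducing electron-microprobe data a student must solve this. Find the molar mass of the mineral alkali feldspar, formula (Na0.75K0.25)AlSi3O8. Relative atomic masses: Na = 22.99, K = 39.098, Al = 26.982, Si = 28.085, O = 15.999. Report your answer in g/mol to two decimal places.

M = 0.75(22.99) + 0.25(39.098) + 1(26.982) + 3(28.085) + 8(15.999)

266.25 g/mol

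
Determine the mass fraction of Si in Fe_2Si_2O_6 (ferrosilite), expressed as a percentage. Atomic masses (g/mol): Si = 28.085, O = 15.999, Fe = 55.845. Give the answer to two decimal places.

21.29 mass %

Molar mass of Fe_2Si_2O_6: 2*55.845 + 2*28.085 + 6*15.999 = 263.854 g/mol.
Mass of Si per formula unit: 2 × 28.085 = 56.170 g.
Weight fraction Si = 56.170 / 263.854 = 0.2129.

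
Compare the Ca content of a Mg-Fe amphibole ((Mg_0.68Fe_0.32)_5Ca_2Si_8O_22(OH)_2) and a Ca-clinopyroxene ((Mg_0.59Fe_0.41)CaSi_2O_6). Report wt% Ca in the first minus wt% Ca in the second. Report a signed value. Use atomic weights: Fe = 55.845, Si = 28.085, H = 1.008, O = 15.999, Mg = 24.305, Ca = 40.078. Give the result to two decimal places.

-8.17 percentage points

M((Mg_0.68Fe_0.32)_5Ca_2Si_8O_22(OH)_2) = 862.817 g/mol, so wt% Ca = 80.156/862.817 × 100 = 9.29%.
M((Mg_0.59Fe_0.41)CaSi_2O_6) = 229.478 g/mol, so wt% Ca = 40.078/229.478 × 100 = 17.46%.
9.29 − 17.46 = -8.17 pp.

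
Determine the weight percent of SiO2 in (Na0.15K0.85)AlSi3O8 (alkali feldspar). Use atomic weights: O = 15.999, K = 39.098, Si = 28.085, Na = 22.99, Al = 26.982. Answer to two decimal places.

65.33 wt%

Formula mass = 275.911 g/mol.
3 Si → 3.0000 mol SiO2 per formula unit; M(SiO2) = 60.083, so SiO2 mass = 180.249 g.
180.249/275.911 × 100 = 65.33 wt%.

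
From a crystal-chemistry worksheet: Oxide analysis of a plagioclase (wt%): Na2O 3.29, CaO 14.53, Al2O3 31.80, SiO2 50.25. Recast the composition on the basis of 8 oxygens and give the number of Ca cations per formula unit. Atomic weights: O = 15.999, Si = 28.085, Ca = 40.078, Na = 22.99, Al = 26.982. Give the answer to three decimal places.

0.710 Ca apfu

3.29 wt% Na2O ÷ 61.979 g/mol = 0.05308 mol, giving 0.10616 Na and 0.05308 O.
14.53 wt% CaO ÷ 56.077 g/mol = 0.25911 mol, giving 0.25911 Ca and 0.25911 O.
31.80 wt% Al2O3 ÷ 101.961 g/mol = 0.31188 mol, giving 0.62376 Al and 0.93564 O.
50.25 wt% SiO2 ÷ 60.083 g/mol = 0.83634 mol, giving 0.83634 Si and 1.67268 O.
Oxygen sums to 2.92051; scaling by 8/2.92051 = 2.73925 puts the formula on 8 O.
Ca: 0.25911 × 2.73925 = 0.710 atoms per formula unit.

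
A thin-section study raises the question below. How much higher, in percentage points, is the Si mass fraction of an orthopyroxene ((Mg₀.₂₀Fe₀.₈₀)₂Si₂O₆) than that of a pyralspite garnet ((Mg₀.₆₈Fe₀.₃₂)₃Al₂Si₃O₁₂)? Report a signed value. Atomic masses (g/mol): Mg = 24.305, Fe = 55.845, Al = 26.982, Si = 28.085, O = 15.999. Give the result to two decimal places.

2.92 percentage points

M((Mg₀.₂₀Fe₀.₈₀)₂Si₂O₆) = 251.238 g/mol, so wt% Si = 56.170/251.238 × 100 = 22.36%.
M((Mg₀.₆₈Fe₀.₃₂)₃Al₂Si₃O₁₂) = 433.400 g/mol, so wt% Si = 84.255/433.400 × 100 = 19.44%.
22.36 − 19.44 = 2.92 pp.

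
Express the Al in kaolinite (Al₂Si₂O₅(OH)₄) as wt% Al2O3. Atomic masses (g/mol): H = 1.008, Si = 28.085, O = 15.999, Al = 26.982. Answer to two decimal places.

M(Al₂Si₂O₅(OH)₄) = 258.157 g/mol; M(Al2O3) = 101.961 g/mol.
Moles Al2O3 per formula unit = 2 Al ÷ 2 = 1.0000.
Al2O3 fraction = (1.0000 × 101.961) / 258.157 = 101.961/258.157 = 0.3950.

39.50 wt%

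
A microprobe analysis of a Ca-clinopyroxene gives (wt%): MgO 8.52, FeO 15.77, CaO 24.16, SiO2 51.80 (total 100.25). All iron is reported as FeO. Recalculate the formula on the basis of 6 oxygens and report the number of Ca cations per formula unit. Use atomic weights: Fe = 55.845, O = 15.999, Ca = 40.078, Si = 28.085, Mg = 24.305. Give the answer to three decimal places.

1.000 Ca apfu

MgO (M=40.304): mol = 0.21139; Mg = 0.21139, O = 0.21139.
FeO (M=71.844): mol = 0.21950; Fe = 0.21950, O = 0.21950.
CaO (M=56.077): mol = 0.43084; Ca = 0.43084, O = 0.43084.
SiO2 (M=60.083): mol = 0.86214; Si = 0.86214, O = 1.72428.
ΣO = 2.58601; factor = 6/ΣO = 2.32018.
Ca apfu = 0.43084 × 2.32018 = 1.000.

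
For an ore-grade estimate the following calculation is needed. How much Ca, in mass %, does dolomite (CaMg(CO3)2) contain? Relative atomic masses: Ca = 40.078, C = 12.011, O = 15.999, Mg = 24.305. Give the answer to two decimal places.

21.73 mass %

Molar mass of CaMg(CO3)2: 1×40.078 + 1×24.305 + 2×12.011 + 6×15.999 = 184.399 g/mol.
Mass of Ca per formula unit: 1 × 40.078 = 40.078 g.
Weight fraction Ca = 40.078 / 184.399 = 0.2173.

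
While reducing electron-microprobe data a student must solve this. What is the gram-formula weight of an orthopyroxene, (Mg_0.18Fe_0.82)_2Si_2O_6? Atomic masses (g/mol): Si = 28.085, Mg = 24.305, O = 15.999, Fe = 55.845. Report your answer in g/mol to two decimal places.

M = 0.36*24.305 + 1.64*55.845 + 2*28.085 + 6*15.999

252.50 g/mol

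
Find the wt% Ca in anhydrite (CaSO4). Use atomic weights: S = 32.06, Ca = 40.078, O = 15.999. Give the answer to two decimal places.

29.44 weight percent

Molar mass of CaSO4: 1×40.078 + 1×32.06 + 4×15.999 = 136.134 g/mol.
Mass of Ca per formula unit: 1 × 40.078 = 40.078 g.
Weight fraction Ca = 40.078 / 136.134 = 0.2944.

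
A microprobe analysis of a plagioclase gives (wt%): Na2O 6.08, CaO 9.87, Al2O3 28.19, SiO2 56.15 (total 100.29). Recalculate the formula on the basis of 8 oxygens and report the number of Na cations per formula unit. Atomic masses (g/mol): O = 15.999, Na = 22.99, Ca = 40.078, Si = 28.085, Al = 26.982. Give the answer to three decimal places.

0.528 Na apfu

Na2O (M=61.979): mol = 0.09810; Na = 0.19620, O = 0.09810.
CaO (M=56.077): mol = 0.17601; Ca = 0.17601, O = 0.17601.
Al2O3 (M=101.961): mol = 0.27648; Al = 0.55296, O = 0.82944.
SiO2 (M=60.083): mol = 0.93454; Si = 0.93454, O = 1.86908.
ΣO = 2.97263; factor = 8/ΣO = 2.69122.
Na apfu = 0.19620 × 2.69122 = 0.528.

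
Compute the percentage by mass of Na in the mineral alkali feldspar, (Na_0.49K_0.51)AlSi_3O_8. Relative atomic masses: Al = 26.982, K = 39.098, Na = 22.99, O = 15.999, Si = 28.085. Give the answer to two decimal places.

4.17 weight percent

Formula mass = 0.49×22.99 + 0.51×39.098 + 1×26.982 + 3×28.085 + 8×15.999 = 270.434 g/mol, of which 11.265 g is Na.
So Na makes up 11.265/270.434 = 0.0417 of the mass, i.e. 4.17%.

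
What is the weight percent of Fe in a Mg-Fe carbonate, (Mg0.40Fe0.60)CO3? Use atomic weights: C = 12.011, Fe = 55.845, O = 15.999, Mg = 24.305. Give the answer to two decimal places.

Molar mass of (Mg0.40Fe0.60)CO3: 0.40×24.305 + 0.60×55.845 + 1×12.011 + 3×15.999 = 103.237 g/mol.
Mass of Fe per formula unit: 0.60 × 55.845 = 33.507 g.
Weight fraction Fe = 33.507 / 103.237 = 0.3246.

32.46 weight percent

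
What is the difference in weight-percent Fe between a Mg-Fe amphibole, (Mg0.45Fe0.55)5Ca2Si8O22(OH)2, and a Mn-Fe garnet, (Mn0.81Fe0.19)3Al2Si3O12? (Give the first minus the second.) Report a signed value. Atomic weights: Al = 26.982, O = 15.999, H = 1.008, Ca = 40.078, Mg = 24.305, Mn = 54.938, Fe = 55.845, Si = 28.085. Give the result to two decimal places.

10.66 percentage points

M((Mg0.45Fe0.55)5Ca2Si8O22(OH)2) = 899.088 g/mol, so wt% Fe = 153.574/899.088 × 100 = 17.08%.
M((Mn0.81Fe0.19)3Al2Si3O12) = 495.538 g/mol, so wt% Fe = 31.832/495.538 × 100 = 6.42%.
17.08 − 6.42 = 10.66 pp.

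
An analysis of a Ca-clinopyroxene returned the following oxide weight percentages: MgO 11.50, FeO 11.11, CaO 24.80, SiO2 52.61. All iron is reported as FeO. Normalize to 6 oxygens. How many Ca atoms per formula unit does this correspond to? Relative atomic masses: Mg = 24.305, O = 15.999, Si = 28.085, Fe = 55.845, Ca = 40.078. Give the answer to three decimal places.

11.50 wt% MgO ÷ 40.304 g/mol = 0.28533 mol, giving 0.28533 Mg and 0.28533 O.
11.11 wt% FeO ÷ 71.844 g/mol = 0.15464 mol, giving 0.15464 Fe and 0.15464 O.
24.80 wt% CaO ÷ 56.077 g/mol = 0.44225 mol, giving 0.44225 Ca and 0.44225 O.
52.61 wt% SiO2 ÷ 60.083 g/mol = 0.87562 mol, giving 0.87562 Si and 1.75124 O.
Oxygen sums to 2.63346; scaling by 6/2.63346 = 2.27837 puts the formula on 6 O.
Ca: 0.44225 × 2.27837 = 1.008 atoms per formula unit.

1.008 Ca apfu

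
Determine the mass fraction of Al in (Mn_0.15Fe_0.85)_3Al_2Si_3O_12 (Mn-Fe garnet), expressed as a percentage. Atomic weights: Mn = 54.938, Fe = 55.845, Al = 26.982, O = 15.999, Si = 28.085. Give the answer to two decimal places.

10.85 weight percent

M((Mn_0.15Fe_0.85)_3Al_2Si_3O_12) = 497.334 g/mol.
Al contributes 2 × 26.982 = 53.964 g per mole.
53.964/497.334 = 0.1085 → 10.85%.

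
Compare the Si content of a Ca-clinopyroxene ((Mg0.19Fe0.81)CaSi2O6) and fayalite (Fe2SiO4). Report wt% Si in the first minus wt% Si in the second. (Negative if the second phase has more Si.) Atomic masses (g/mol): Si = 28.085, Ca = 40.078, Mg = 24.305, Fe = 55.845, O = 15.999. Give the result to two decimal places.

Si in (Mg0.19Fe0.81)CaSi2O6: molar mass 242.094 g/mol; 2×28.085 = 56.170 g → 23.20 wt%.
Si in Fe2SiO4: molar mass 203.771 g/mol; 1×28.085 = 28.085 g → 13.78 wt%.
Difference = 23.20 − 13.78 = 9.42 percentage points.

9.42 percentage points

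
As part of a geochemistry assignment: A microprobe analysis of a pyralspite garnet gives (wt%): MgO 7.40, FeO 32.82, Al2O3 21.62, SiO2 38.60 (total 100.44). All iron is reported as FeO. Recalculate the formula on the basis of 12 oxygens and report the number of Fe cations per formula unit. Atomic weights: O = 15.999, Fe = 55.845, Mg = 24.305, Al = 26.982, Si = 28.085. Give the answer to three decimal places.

2.140 Fe apfu

MgO: 7.40/40.304 = 0.18360 mol → 0.18360 mol Mg, 0.18360 mol O.
FeO: 32.82/71.844 = 0.45682 mol → 0.45682 mol Fe, 0.45682 mol O.
Al2O3: 21.62/101.961 = 0.21204 mol → 0.42408 mol Al, 0.63612 mol O.
SiO2: 38.60/60.083 = 0.64244 mol → 0.64244 mol Si, 1.28488 mol O.
Total oxygen = 2.56142 mol. Normalization factor = 12/2.56142 = 4.68490.
Fe per 12 O = 0.45682 × 4.68490 = 2.140.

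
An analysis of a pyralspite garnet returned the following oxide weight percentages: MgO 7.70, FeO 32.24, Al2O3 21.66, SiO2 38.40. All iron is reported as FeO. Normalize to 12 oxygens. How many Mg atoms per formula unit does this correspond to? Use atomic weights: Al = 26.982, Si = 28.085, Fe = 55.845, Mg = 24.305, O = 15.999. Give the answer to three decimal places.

0.897 Mg apfu

MgO (M=40.304): mol = 0.19105; Mg = 0.19105, O = 0.19105.
FeO (M=71.844): mol = 0.44875; Fe = 0.44875, O = 0.44875.
Al2O3 (M=101.961): mol = 0.21243; Al = 0.42486, O = 0.63729.
SiO2 (M=60.083): mol = 0.63912; Si = 0.63912, O = 1.27824.
ΣO = 2.55533; factor = 12/ΣO = 4.69607.
Mg apfu = 0.19105 × 4.69607 = 0.897.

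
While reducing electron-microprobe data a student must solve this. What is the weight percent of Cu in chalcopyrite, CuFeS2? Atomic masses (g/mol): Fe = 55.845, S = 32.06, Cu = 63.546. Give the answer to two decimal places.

M(CuFeS2) = 183.511 g/mol.
Cu contributes 1 × 63.546 = 63.546 g per mole.
63.546/183.511 = 0.3463 → 34.63%.

34.63 mass %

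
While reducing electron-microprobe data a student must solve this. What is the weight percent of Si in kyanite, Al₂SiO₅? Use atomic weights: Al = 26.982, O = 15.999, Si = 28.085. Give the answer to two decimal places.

17.33 weight percent

Molar mass of Al₂SiO₅: 2·26.982 + 1·28.085 + 5·15.999 = 162.044 g/mol.
Mass of Si per formula unit: 1 × 28.085 = 28.085 g.
Weight fraction Si = 28.085 / 162.044 = 0.1733.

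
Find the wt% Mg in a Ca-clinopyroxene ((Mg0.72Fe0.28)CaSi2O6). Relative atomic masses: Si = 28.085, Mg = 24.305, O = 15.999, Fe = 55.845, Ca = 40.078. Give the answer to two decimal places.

Molar mass of (Mg0.72Fe0.28)CaSi2O6: 0.72·24.305 + 0.28·55.845 + 1·40.078 + 2·28.085 + 6·15.999 = 225.378 g/mol.
Mass of Mg per formula unit: 0.72 × 24.305 = 17.500 g.
Weight fraction Mg = 17.500 / 225.378 = 0.0776.

7.76 wt%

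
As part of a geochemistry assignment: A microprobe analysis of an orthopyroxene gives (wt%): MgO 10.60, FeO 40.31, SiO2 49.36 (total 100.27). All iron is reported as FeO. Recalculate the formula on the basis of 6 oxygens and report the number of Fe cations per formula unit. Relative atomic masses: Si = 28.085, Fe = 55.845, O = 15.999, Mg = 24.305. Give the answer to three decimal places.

MgO (M=40.304): mol = 0.26300; Mg = 0.26300, O = 0.26300.
FeO (M=71.844): mol = 0.56108; Fe = 0.56108, O = 0.56108.
SiO2 (M=60.083): mol = 0.82153; Si = 0.82153, O = 1.64306.
ΣO = 2.46714; factor = 6/ΣO = 2.43197.
Fe apfu = 0.56108 × 2.43197 = 1.365.

1.365 Fe apfu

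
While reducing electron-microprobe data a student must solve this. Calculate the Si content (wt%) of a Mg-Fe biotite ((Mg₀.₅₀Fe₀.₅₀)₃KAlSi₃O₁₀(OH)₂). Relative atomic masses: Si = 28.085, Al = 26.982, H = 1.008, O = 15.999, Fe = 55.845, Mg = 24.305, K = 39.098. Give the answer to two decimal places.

Formula mass = 1.50*24.305 + 1.50*55.845 + 1*39.098 + 1*26.982 + 3*28.085 + 12*15.999 + 2*1.008 = 464.564 g/mol, of which 84.255 g is Si.
So Si makes up 84.255/464.564 = 0.1814 of the mass, i.e. 18.14%.

18.14 wt%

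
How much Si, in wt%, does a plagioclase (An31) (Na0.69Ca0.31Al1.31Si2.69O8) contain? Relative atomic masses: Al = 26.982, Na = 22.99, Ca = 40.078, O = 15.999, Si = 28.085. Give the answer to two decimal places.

M(Na0.69Ca0.31Al1.31Si2.69O8) = 267.174 g/mol.
Si contributes 2.69 × 28.085 = 75.549 g per mole.
75.549/267.174 = 0.2828 → 28.28%.

28.28 wt%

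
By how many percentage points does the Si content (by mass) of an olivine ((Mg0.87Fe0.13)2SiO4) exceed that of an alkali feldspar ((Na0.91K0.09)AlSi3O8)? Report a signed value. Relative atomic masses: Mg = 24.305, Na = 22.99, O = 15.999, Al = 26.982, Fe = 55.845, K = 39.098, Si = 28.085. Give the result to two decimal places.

Si in (Mg0.87Fe0.13)2SiO4: molar mass 148.891 g/mol; 1×28.085 = 28.085 g → 18.86 wt%.
Si in (Na0.91K0.09)AlSi3O8: molar mass 263.669 g/mol; 3×28.085 = 84.255 g → 31.95 wt%.
Difference = 18.86 − 31.95 = -13.09 percentage points.

-13.09 percentage points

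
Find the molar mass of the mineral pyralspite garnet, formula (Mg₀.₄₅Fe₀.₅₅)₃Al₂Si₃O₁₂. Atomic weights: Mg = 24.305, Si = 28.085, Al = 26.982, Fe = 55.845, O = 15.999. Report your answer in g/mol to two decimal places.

The formula mass is the sum 1.35*24.305 + 1.65*55.845 + 2*26.982 + 3*28.085 + 12*15.999.

455.16 g/mol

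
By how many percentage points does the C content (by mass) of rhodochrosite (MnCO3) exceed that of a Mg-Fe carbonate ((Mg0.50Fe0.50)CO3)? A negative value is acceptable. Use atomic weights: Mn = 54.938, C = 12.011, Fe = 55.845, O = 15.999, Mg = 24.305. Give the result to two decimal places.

-1.55 percentage points

M(MnCO3) = 114.946 g/mol, so wt% C = 12.011/114.946 × 100 = 10.45%.
M((Mg0.50Fe0.50)CO3) = 100.083 g/mol, so wt% C = 12.011/100.083 × 100 = 12.00%.
10.45 − 12.00 = -1.55 pp.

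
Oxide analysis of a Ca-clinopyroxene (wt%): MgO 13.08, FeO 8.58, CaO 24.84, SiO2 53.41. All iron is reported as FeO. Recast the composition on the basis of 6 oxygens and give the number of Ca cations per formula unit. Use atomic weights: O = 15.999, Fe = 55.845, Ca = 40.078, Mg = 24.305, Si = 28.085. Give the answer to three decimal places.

0.997 Ca apfu

13.08 wt% MgO ÷ 40.304 g/mol = 0.32453 mol, giving 0.32453 Mg and 0.32453 O.
8.58 wt% FeO ÷ 71.844 g/mol = 0.11943 mol, giving 0.11943 Fe and 0.11943 O.
24.84 wt% CaO ÷ 56.077 g/mol = 0.44296 mol, giving 0.44296 Ca and 0.44296 O.
53.41 wt% SiO2 ÷ 60.083 g/mol = 0.88894 mol, giving 0.88894 Si and 1.77788 O.
Oxygen sums to 2.66480; scaling by 6/2.66480 = 2.25158 puts the formula on 6 O.
Ca: 0.44296 × 2.25158 = 0.997 atoms per formula unit.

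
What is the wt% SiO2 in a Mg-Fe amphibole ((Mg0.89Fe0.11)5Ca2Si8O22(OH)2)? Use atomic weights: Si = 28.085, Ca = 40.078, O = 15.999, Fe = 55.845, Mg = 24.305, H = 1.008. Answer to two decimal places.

Formula mass = 829.700 g/mol.
8 Si → 8.0000 mol SiO2 per formula unit; M(SiO2) = 60.083, so SiO2 mass = 480.664 g.
480.664/829.700 × 100 = 57.93 wt%.

57.93 wt%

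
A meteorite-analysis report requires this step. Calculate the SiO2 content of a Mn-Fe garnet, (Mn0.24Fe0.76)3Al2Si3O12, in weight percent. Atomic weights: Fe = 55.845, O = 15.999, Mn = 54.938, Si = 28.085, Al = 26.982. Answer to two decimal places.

M((Mn0.24Fe0.76)3Al2Si3O12) = 497.089 g/mol; M(SiO2) = 60.083 g/mol.
Moles SiO2 per formula unit = 3 Si ÷ 1 = 3.0000.
SiO2 fraction = (3.0000 × 60.083) / 497.089 = 180.249/497.089 = 0.3626.

36.26 wt%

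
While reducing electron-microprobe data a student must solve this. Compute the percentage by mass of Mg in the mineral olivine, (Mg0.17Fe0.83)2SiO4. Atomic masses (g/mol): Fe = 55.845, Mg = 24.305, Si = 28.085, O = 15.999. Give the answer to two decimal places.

4.28 mass %

M((Mg0.17Fe0.83)2SiO4) = 193.047 g/mol.
Mg contributes 0.34 × 24.305 = 8.264 g per mole.
8.264/193.047 = 0.0428 → 4.28%.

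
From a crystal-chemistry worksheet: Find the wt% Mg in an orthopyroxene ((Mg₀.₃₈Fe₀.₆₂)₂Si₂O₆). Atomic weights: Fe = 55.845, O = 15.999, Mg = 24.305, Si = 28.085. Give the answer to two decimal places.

7.70 mass %

M((Mg₀.₃₈Fe₀.₆₂)₂Si₂O₆) = 239.884 g/mol.
Mg contributes 0.76 × 24.305 = 18.472 g per mole.
18.472/239.884 = 0.0770 → 7.70%.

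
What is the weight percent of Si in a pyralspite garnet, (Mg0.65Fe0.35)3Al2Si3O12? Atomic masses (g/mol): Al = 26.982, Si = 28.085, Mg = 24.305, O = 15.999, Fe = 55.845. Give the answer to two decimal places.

19.31 weight percent

Formula mass = 1.95·24.305 + 1.05·55.845 + 2·26.982 + 3·28.085 + 12·15.999 = 436.239 g/mol, of which 84.255 g is Si.
So Si makes up 84.255/436.239 = 0.1931 of the mass, i.e. 19.31%.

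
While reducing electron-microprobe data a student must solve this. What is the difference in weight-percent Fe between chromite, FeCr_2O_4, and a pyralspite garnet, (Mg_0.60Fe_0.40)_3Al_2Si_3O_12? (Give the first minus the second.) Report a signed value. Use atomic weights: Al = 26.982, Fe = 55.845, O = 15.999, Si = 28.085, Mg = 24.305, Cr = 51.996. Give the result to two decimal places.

9.75 percentage points

First mineral: 55.845 g Fe in 223.833 g formula = 24.95 wt% Fe.
Second mineral: 67.014 g Fe in 440.970 g formula = 15.20 wt% Fe.
24.95% − 15.20% gives a difference of 9.75 percentage points.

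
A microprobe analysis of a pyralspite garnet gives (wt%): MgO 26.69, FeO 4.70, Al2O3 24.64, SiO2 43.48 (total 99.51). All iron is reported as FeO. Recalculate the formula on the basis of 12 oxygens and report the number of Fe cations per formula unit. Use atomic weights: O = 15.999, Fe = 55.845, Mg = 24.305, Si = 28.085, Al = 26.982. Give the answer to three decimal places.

0.271 Fe apfu

MgO: 26.69/40.304 = 0.66222 mol → 0.66222 mol Mg, 0.66222 mol O.
FeO: 4.70/71.844 = 0.06542 mol → 0.06542 mol Fe, 0.06542 mol O.
Al2O3: 24.64/101.961 = 0.24166 mol → 0.48332 mol Al, 0.72498 mol O.
SiO2: 43.48/60.083 = 0.72367 mol → 0.72367 mol Si, 1.44734 mol O.
Total oxygen = 2.89996 mol. Normalization factor = 12/2.89996 = 4.13799.
Fe per 12 O = 0.06542 × 4.13799 = 0.271.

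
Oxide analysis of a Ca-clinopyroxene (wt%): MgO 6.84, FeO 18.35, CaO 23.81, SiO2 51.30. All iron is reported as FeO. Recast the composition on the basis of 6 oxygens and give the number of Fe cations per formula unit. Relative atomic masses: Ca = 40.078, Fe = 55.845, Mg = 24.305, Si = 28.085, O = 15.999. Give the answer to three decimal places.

6.84 wt% MgO ÷ 40.304 g/mol = 0.16971 mol, giving 0.16971 Mg and 0.16971 O.
18.35 wt% FeO ÷ 71.844 g/mol = 0.25541 mol, giving 0.25541 Fe and 0.25541 O.
23.81 wt% CaO ÷ 56.077 g/mol = 0.42459 mol, giving 0.42459 Ca and 0.42459 O.
51.30 wt% SiO2 ÷ 60.083 g/mol = 0.85382 mol, giving 0.85382 Si and 1.70764 O.
Oxygen sums to 2.55735; scaling by 6/2.55735 = 2.34618 puts the formula on 6 O.
Fe: 0.25541 × 2.34618 = 0.599 atoms per formula unit.

0.599 Fe apfu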